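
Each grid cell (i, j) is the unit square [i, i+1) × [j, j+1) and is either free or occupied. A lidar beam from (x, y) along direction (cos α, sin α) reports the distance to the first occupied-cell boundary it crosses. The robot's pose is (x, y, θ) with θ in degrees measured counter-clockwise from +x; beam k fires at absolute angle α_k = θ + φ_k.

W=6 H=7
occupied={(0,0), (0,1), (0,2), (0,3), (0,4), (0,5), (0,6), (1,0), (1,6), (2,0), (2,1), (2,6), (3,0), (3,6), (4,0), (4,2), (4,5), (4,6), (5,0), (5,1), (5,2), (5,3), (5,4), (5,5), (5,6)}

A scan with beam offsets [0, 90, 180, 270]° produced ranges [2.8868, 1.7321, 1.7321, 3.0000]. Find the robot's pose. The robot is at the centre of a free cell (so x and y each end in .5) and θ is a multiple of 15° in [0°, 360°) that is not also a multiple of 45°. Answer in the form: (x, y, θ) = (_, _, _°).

Candidates: 17 free-cell centres × 16 headings = 272 poses. Raycast each; keep the one whose scan matches to 4 dp.
  (3.5, 4.5, 15°): beam 1 = 1.5529 ≠ 2.8868 ✗
  (2.5, 2.5, 30°): beam 2 = 3.0000 ≠ 1.7321 ✗
  (3.5, 5.5, 195°): beam 1 = 2.5882 ≠ 2.8868 ✗
  (2.5, 5.5, 105°): beam 1 = 0.5176 ≠ 2.8868 ✗
  …
  (2.5, 4.5, 330°): r_1=2.8868, r_2=1.7321, r_3=1.7321, r_4=3.0000 — all match ✓
Only this pose fits every beam.

(x, y, θ) = (2.5, 4.5, 330°)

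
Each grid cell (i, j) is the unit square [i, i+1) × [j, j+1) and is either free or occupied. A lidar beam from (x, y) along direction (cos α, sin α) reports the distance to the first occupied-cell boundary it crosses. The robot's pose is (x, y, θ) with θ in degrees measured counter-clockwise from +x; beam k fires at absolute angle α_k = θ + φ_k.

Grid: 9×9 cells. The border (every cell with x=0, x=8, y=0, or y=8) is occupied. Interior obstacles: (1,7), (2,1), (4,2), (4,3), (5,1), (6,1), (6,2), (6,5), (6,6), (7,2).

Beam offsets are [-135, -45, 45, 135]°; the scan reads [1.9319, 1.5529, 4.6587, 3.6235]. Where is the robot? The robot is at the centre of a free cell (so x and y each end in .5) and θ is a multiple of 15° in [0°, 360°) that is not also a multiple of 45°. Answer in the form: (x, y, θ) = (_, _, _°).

(x, y, θ) = (2.5, 5.5, 240°)

The pose lattice has 39·16 = 624 candidates. Test each by forward raycasting.
  (7.5, 6.5, 195°): beam 1 = 1.0000 ≠ 1.9319 ✗
  (2.5, 2.5, 255°): beam 1 = 3.0000 ≠ 1.9319 ✗
  (7.5, 6.5, 255°): beam 1 = 1.7321 ≠ 1.9319 ✗
  …
  (2.5, 5.5, 240°): r_1=1.9319, r_2=1.5529, r_3=4.6587, r_4=3.6235 — all match ✓
Only this pose fits every beam.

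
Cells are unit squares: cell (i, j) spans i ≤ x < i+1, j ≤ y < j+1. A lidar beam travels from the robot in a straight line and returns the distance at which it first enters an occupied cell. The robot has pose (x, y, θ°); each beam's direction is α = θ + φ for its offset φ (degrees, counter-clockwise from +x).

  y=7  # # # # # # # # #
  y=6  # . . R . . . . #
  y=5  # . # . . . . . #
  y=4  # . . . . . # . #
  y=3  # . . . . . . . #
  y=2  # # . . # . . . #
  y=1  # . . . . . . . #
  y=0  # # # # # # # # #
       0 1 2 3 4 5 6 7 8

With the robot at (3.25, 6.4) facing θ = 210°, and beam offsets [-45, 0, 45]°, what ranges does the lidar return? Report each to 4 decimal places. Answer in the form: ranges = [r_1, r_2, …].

beam 1: φ=-45°, α=165°
  d=(-0.9659,0.2588)  start (3,6)  tX=0.2588 tY=2.3182  stride 1/|dx|=1.0353 1/|dy|=3.8637
    cross x-line → (2,6), t=0.2588
    cross x-line → (1,6), t=1.2941
    cross y-line → (1,7), t=2.3182 (wall)
  → r_1 = 2.3182
beam 2: φ=0°, α=210°
  d=(-0.8660,-0.5000)  start (3,6)  tX=0.2887 tY=0.8000  stride 1/|dx|=1.1547 1/|dy|=2.0000
    cross x-line → (2,6), t=0.2887
    cross y-line → (2,5), t=0.8000 (wall)
  → r_2 = 0.8000
beam 3: φ=45°, α=255°
  d=(-0.2588,-0.9659)  start (3,6)  tX=0.9659 tY=0.4141  stride 1/|dx|=3.8637 1/|dy|=1.0353
    cross y-line → (3,5), t=0.4141
    cross x-line → (2,5), t=0.9659 (wall)
  → r_3 = 0.9659

ranges = [2.3182, 0.8000, 0.9659]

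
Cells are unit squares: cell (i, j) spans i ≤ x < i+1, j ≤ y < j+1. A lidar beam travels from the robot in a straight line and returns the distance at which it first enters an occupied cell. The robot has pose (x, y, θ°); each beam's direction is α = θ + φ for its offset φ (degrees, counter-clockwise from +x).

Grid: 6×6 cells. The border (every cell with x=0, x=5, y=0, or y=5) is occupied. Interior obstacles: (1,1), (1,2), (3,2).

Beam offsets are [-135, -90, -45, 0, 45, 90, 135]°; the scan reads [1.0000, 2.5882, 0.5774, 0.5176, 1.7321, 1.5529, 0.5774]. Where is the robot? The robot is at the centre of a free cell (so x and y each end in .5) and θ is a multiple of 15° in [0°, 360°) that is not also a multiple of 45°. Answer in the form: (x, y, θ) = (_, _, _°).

(x, y, θ) = (4.5, 2.5, 195°)

The pose lattice has 13·16 = 208 candidates. Test each by forward raycasting.
  (4.5, 2.5, 210°): beam 1 = 1.9319 ≠ 1.0000 ✗
  (2.5, 2.5, 15°): beam 2 = 1.5529 ≠ 2.5882 ✗
  (3.5, 3.5, 60°): beam 1 = 0.5176 ≠ 1.0000 ✗
  (4.5, 2.5, 75°): beam 2 = 0.5176 ≠ 2.5882 ✗
  (2.5, 2.5, 240°): beam 1 = 2.5882 ≠ 1.0000 ✗
  …
  (4.5, 2.5, 195°): r_1=1.0000, r_2=2.5882, r_3=0.5774, r_4=0.5176, r_5=1.7321, r_6=1.5529, r_7=0.5774 — all match ✓
Only this pose fits every beam.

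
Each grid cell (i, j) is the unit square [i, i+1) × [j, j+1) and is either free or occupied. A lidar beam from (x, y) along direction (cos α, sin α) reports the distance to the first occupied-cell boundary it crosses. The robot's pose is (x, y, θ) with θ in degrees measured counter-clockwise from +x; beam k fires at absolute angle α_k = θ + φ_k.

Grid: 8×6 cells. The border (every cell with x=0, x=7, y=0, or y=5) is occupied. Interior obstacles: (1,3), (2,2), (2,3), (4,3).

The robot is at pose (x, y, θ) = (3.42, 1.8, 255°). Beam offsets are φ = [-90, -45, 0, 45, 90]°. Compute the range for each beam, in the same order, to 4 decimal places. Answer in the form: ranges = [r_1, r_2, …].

ranges = [0.7727, 1.6000, 0.8282, 0.9238, 3.0910]

beam 1: φ=-90°, α=165°
  d=(-0.9659,0.2588)  start (3,1)  tX=0.4348 tY=0.7727  stride 1/|dx|=1.0353 1/|dy|=3.8637
    cross x-line → (2,1), t=0.4348
    cross y-line → (2,2), t=0.7727 (wall)
  → r_1 = 0.7727
beam 2: φ=-45°, α=210°
  d=(-0.8660,-0.5000)  start (3,1)  tX=0.4850 tY=1.6000  stride 1/|dx|=1.1547 1/|dy|=2.0000
    cross x-line → (2,1), t=0.4850
    cross y-line → (2,0), t=1.6000 (wall)
  → r_2 = 1.6000
beam 3: φ=0°, α=255°
  d=(-0.2588,-0.9659)  start (3,1)  tX=1.6228 tY=0.8282  stride 1/|dx|=3.8637 1/|dy|=1.0353
    cross y-line → (3,0), t=0.8282 (wall)
  → r_3 = 0.8282
beam 4: φ=45°, α=300°
  d=(0.5000,-0.8660)  start (3,1)  tX=1.1600 tY=0.9238  stride 1/|dx|=2.0000 1/|dy|=1.1547
    cross y-line → (3,0), t=0.9238 (wall)
  → r_4 = 0.9238
beam 5: φ=90°, α=345°
  d=(0.9659,-0.2588)  start (3,1)  tX=0.6005 tY=3.0910  stride 1/|dx|=1.0353 1/|dy|=3.8637
    cross x-line → (4,1), t=0.6005
    cross x-line → (5,1), t=1.6357
    cross x-line → (6,1), t=2.6710
    cross y-line → (6,0), t=3.0910 (wall)
  → r_5 = 3.0910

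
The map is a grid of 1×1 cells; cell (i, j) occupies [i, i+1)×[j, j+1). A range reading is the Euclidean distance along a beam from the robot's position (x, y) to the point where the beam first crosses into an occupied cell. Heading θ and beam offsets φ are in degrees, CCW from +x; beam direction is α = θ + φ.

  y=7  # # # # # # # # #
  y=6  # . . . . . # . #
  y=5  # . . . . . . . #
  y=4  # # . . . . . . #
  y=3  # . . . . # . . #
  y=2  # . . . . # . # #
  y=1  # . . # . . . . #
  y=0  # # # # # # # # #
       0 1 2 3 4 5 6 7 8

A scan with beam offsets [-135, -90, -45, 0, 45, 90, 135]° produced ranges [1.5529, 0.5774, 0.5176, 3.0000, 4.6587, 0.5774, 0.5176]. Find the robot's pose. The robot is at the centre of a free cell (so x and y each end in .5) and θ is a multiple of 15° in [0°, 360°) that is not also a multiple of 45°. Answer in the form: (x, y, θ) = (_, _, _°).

Candidates: 36 free-cell centres × 16 headings = 576 poses. Raycast each; keep the one whose scan matches to 4 dp.
  (4.5, 2.5, 150°): beam 1 = 0.5176 ≠ 1.5529 ✗
  (3.5, 4.5, 75°): beam 1 = 4.0415 ≠ 1.5529 ✗
  (6.5, 5.5, 30°): beam 1 = 1.9319 ≠ 1.5529 ✗
  …
  (6.5, 2.5, 60°): r_1=1.5529, r_2=0.5774, r_3=0.5176, r_4=3.0000, r_5=4.6587, r_6=0.5774, r_7=0.5176 — all match ✓
Unique over the lattice → pose = (6.5, 2.5, 60°).

(x, y, θ) = (6.5, 2.5, 60°)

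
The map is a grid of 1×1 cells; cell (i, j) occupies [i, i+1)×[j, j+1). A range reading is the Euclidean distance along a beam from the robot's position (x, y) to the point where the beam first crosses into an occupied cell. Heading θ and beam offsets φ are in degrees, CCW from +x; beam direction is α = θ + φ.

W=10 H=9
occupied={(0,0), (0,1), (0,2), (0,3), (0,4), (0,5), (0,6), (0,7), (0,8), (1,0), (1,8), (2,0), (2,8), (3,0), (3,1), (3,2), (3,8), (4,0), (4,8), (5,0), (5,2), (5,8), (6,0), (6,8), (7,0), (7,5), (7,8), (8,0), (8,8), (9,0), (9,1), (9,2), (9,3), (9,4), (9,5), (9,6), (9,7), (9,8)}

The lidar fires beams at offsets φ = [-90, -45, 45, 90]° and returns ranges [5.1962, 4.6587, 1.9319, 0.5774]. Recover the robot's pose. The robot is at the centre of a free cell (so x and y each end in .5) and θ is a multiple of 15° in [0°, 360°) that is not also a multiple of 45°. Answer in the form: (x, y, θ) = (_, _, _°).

(x, y, θ) = (5.5, 3.5, 150°)

The pose lattice has 52·16 = 832 candidates. Test each by forward raycasting.
  (3.5, 5.5, 30°): beam 1 = 3.0000 ≠ 5.1962 ✗
  (7.5, 6.5, 285°): beam 1 = 6.7293 ≠ 5.1962 ✗
  (1.5, 7.5, 30°): beam 1 = 7.5056 ≠ 5.1962 ✗
  (7.5, 7.5, 150°): beam 1 = 0.5774 ≠ 5.1962 ✗
  …
  (5.5, 3.5, 150°): r_1=5.1962, r_2=4.6587, r_3=1.9319, r_4=0.5774 — all match ✓
Only this pose fits every beam.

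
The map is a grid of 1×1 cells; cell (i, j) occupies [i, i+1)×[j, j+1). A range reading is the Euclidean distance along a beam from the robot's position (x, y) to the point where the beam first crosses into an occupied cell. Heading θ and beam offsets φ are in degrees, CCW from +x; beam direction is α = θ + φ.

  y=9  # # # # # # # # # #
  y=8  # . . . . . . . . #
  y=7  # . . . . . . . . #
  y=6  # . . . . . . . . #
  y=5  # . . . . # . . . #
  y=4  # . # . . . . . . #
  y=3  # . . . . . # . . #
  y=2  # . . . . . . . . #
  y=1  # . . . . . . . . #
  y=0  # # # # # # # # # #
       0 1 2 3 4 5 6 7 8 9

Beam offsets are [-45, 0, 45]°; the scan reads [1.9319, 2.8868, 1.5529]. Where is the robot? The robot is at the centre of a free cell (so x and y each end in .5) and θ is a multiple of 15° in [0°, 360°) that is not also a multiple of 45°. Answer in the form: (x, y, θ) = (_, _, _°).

(x, y, θ) = (6.5, 1.5, 30°)

Candidates: 61 free-cell centres × 16 headings = 976 poses. Raycast each; keep the one whose scan matches to 4 dp.
  (5.5, 2.5, 285°): beam 1 = 1.7321 ≠ 1.9319 ✗
  (8.5, 4.5, 210°): beam 1 = 2.5882 ≠ 1.9319 ✗
  (1.5, 6.5, 30°): beam 1 = 3.6235 ≠ 1.9319 ✗
  (8.5, 6.5, 255°): beam 1 = 2.8868 ≠ 1.9319 ✗
  …
  (6.5, 1.5, 30°): r_1=1.9319, r_2=2.8868, r_3=1.5529 — all match ✓
Unique over the lattice → pose = (6.5, 1.5, 30°).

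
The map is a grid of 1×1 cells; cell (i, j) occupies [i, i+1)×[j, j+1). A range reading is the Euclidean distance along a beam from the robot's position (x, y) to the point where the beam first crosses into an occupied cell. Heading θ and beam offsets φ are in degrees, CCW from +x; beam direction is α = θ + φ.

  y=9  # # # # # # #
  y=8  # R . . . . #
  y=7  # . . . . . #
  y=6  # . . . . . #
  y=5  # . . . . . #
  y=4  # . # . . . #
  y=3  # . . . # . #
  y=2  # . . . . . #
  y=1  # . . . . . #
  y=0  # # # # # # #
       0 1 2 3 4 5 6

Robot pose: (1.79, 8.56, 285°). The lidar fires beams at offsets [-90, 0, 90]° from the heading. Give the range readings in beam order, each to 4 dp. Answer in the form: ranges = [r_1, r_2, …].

beam 1: φ=-90°, α=195°
  d=(-0.9659,-0.2588)  start (1,8)  tX=0.8179 tY=2.1637  stride 1/|dx|=1.0353 1/|dy|=3.8637
    cross x-line → (0,8), t=0.8179 (wall)
  → r_1 = 0.8179
beam 2: φ=0°, α=285°
  d=(0.2588,-0.9659)  start (1,8)  tX=0.8114 tY=0.5798  stride 1/|dx|=3.8637 1/|dy|=1.0353
    cross y-line → (1,7), t=0.5798
    cross x-line → (2,7), t=0.8114
    cross y-line → (2,6), t=1.6150
    cross y-line → (2,5), t=2.6503
    cross y-line → (2,4), t=3.6856 (wall)
  → r_2 = 3.6856
beam 3: φ=90°, α=15°
  d=(0.9659,0.2588)  start (1,8)  tX=0.2174 tY=1.7000  stride 1/|dx|=1.0353 1/|dy|=3.8637
    cross x-line → (2,8), t=0.2174
    cross x-line → (3,8), t=1.2527
    cross y-line → (3,9), t=1.7000 (wall)
  → r_3 = 1.7000

ranges = [0.8179, 3.6856, 1.7000]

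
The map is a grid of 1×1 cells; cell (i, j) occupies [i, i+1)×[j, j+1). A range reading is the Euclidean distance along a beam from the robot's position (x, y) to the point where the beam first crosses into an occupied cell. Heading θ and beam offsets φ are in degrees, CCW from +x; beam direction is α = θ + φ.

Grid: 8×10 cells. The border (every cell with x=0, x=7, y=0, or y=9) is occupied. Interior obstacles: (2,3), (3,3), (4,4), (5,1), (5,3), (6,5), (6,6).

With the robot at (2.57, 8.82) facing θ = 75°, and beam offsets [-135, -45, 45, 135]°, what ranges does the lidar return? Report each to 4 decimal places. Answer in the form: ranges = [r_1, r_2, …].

ranges = [4.4110, 0.3600, 0.2078, 1.8129]

beam 1: φ=-135°, α=300°
  cosα=0.5000 sinα=-0.8660 | (2,8) | tMaxX 0.8600 tMaxY 0.9469 | tΔX 2.0000 tΔY 1.1547
    t=0.8600 [x] (3,8)
    t=0.9469 [y] (3,7)
    t=2.1016 [y] (3,6)
    t=2.8600 [x] (4,6)
    t=3.2563 [y] (4,5)
    t=4.4110 [y] (4,4) — stop
  → r_1 = 4.4110
beam 2: φ=-45°, α=30°
  cosα=0.8660 sinα=0.5000 | (2,8) | tMaxX 0.4965 tMaxY 0.3600 | tΔX 1.1547 tΔY 2.0000
    t=0.3600 [y] (2,9) — stop
  → r_2 = 0.3600
beam 3: φ=45°, α=120°
  cosα=-0.5000 sinα=0.8660 | (2,8) | tMaxX 1.1400 tMaxY 0.2078 | tΔX 2.0000 tΔY 1.1547
    t=0.2078 [y] (2,9) — stop
  → r_3 = 0.2078
beam 4: φ=135°, α=210°
  cosα=-0.8660 sinα=-0.5000 | (2,8) | tMaxX 0.6582 tMaxY 1.6400 | tΔX 1.1547 tΔY 2.0000
    t=0.6582 [x] (1,8)
    t=1.6400 [y] (1,7)
    t=1.8129 [x] (0,7) — stop
  → r_4 = 1.8129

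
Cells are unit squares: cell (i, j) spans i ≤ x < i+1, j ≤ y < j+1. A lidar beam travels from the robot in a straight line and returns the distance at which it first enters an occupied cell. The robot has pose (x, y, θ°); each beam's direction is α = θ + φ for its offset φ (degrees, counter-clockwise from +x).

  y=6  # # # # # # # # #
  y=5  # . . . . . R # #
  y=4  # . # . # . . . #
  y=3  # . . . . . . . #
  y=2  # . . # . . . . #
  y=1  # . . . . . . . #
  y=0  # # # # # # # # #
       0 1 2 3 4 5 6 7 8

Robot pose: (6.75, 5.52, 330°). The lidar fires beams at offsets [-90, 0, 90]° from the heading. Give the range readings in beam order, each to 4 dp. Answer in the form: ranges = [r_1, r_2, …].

beam 1: φ=-90°, α=240°
  direction (-0.5000, -0.8660); cell (6,5); t to first gridline: x 1.5000, y 0.6004 (then +2.0000 / +1.1547)
    (6,4) via y @ 0.6004
    (5,4) via x @ 1.5000
    (5,3) via y @ 1.7551
    (5,2) via y @ 2.9098
    (4,2) via x @ 3.5000
    (4,1) via y @ 4.0645
    (4,0) via y @ 5.2192  # hit
  → r_1 = 5.2192
beam 2: φ=0°, α=330°
  direction (0.8660, -0.5000); cell (6,5); t to first gridline: x 0.2887, y 1.0400 (then +1.1547 / +2.0000)
    (7,5) via x @ 0.2887  # hit
  → r_2 = 0.2887
beam 3: φ=90°, α=60°
  direction (0.5000, 0.8660); cell (6,5); t to first gridline: x 0.5000, y 0.5543 (then +2.0000 / +1.1547)
    (7,5) via x @ 0.5000  # hit
  → r_3 = 0.5000

ranges = [5.2192, 0.2887, 0.5000]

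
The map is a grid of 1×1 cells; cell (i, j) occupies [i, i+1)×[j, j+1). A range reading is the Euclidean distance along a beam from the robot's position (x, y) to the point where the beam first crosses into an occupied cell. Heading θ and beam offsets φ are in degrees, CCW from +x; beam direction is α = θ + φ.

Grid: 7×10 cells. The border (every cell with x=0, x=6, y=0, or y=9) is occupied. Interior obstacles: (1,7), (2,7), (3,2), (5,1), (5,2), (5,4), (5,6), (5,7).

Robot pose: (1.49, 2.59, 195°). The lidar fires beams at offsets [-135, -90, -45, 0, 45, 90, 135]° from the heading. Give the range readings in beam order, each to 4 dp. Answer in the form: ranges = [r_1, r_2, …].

ranges = [7.4016, 1.8932, 0.5658, 0.5073, 0.9800, 1.6461, 3.1800]

beam 1: φ=-135°, α=60°
  cosα=0.5000 sinα=0.8660 | (1,2) | tMaxX 1.0200 tMaxY 0.4734 | tΔX 2.0000 tΔY 1.1547
    t=0.4734 [y] (1,3)
    t=1.0200 [x] (2,3)
    t=1.6281 [y] (2,4)
    t=2.7828 [y] (2,5)
    t=3.0200 [x] (3,5)
    t=3.9375 [y] (3,6)
    t=5.0200 [x] (4,6)
    t=5.0922 [y] (4,7)
    t=6.2469 [y] (4,8)
    t=7.0200 [x] (5,8)
    t=7.4016 [y] (5,9) — stop
  → r_1 = 7.4016
beam 2: φ=-90°, α=105°
  cosα=-0.2588 sinα=0.9659 | (1,2) | tMaxX 1.8932 tMaxY 0.4245 | tΔX 3.8637 tΔY 1.0353
    t=0.4245 [y] (1,3)
    t=1.4597 [y] (1,4)
    t=1.8932 [x] (0,4) — stop
  → r_2 = 1.8932
beam 3: φ=-45°, α=150°
  cosα=-0.8660 sinα=0.5000 | (1,2) | tMaxX 0.5658 tMaxY 0.8200 | tΔX 1.1547 tΔY 2.0000
    t=0.5658 [x] (0,2) — stop
  → r_3 = 0.5658
beam 4: φ=0°, α=195°
  cosα=-0.9659 sinα=-0.2588 | (1,2) | tMaxX 0.5073 tMaxY 2.2796 | tΔX 1.0353 tΔY 3.8637
    t=0.5073 [x] (0,2) — stop
  → r_4 = 0.5073
beam 5: φ=45°, α=240°
  cosα=-0.5000 sinα=-0.8660 | (1,2) | tMaxX 0.9800 tMaxY 0.6813 | tΔX 2.0000 tΔY 1.1547
    t=0.6813 [y] (1,1)
    t=0.9800 [x] (0,1) — stop
  → r_5 = 0.9800
beam 6: φ=90°, α=285°
  cosα=0.2588 sinα=-0.9659 | (1,2) | tMaxX 1.9705 tMaxY 0.6108 | tΔX 3.8637 tΔY 1.0353
    t=0.6108 [y] (1,1)
    t=1.6461 [y] (1,0) — stop
  → r_6 = 1.6461
beam 7: φ=135°, α=330°
  cosα=0.8660 sinα=-0.5000 | (1,2) | tMaxX 0.5889 tMaxY 1.1800 | tΔX 1.1547 tΔY 2.0000
    t=0.5889 [x] (2,2)
    t=1.1800 [y] (2,1)
    t=1.7436 [x] (3,1)
    t=2.8983 [x] (4,1)
    t=3.1800 [y] (4,0) — stop
  → r_7 = 3.1800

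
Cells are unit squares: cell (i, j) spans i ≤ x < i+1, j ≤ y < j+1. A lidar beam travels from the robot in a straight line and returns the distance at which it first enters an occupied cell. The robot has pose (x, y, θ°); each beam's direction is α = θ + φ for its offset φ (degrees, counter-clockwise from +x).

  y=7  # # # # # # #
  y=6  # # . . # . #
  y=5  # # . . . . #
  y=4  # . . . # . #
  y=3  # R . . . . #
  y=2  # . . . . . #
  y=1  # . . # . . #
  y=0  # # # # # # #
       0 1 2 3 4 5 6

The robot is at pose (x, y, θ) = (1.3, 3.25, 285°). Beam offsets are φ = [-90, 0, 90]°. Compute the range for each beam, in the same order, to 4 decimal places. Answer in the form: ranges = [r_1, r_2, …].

beam 1: φ=-90°, α=195°
  cosα=-0.9659 sinα=-0.2588 | (1,3) | tMaxX 0.3106 tMaxY 0.9659 | tΔX 1.0353 tΔY 3.8637
    t=0.3106 [x] (0,3) — stop
  → r_1 = 0.3106
beam 2: φ=0°, α=285°
  cosα=0.2588 sinα=-0.9659 | (1,3) | tMaxX 2.7046 tMaxY 0.2588 | tΔX 3.8637 tΔY 1.0353
    t=0.2588 [y] (1,2)
    t=1.2941 [y] (1,1)
    t=2.3294 [y] (1,0) — stop
  → r_2 = 2.3294
beam 3: φ=90°, α=15°
  cosα=0.9659 sinα=0.2588 | (1,3) | tMaxX 0.7247 tMaxY 2.8978 | tΔX 1.0353 tΔY 3.8637
    t=0.7247 [x] (2,3)
    t=1.7600 [x] (3,3)
    t=2.7952 [x] (4,3)
    t=2.8978 [y] (4,4) — stop
  → r_3 = 2.8978

ranges = [0.3106, 2.3294, 2.8978]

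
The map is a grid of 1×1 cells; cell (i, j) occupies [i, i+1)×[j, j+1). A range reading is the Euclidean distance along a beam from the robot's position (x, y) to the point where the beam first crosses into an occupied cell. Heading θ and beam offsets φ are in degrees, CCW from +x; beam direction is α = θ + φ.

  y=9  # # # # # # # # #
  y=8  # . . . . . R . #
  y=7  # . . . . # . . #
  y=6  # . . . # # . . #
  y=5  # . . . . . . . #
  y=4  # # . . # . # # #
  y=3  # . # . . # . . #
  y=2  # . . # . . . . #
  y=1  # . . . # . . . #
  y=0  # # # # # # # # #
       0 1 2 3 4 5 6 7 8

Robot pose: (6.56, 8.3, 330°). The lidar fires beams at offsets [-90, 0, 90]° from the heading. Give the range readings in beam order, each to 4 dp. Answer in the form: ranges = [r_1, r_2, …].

ranges = [1.1200, 1.6628, 0.8083]

beam 1: φ=-90°, α=240°
  d=(-0.5000,-0.8660)  start (6,8)  tX=1.1200 tY=0.3464  stride 1/|dx|=2.0000 1/|dy|=1.1547
    cross y-line → (6,7), t=0.3464
    cross x-line → (5,7), t=1.1200 (wall)
  → r_1 = 1.1200
beam 2: φ=0°, α=330°
  d=(0.8660,-0.5000)  start (6,8)  tX=0.5081 tY=0.6000  stride 1/|dx|=1.1547 1/|dy|=2.0000
    cross x-line → (7,8), t=0.5081
    cross y-line → (7,7), t=0.6000
    cross x-line → (8,7), t=1.6628 (wall)
  → r_2 = 1.6628
beam 3: φ=90°, α=60°
  d=(0.5000,0.8660)  start (6,8)  tX=0.8800 tY=0.8083  stride 1/|dx|=2.0000 1/|dy|=1.1547
    cross y-line → (6,9), t=0.8083 (wall)
  → r_3 = 0.8083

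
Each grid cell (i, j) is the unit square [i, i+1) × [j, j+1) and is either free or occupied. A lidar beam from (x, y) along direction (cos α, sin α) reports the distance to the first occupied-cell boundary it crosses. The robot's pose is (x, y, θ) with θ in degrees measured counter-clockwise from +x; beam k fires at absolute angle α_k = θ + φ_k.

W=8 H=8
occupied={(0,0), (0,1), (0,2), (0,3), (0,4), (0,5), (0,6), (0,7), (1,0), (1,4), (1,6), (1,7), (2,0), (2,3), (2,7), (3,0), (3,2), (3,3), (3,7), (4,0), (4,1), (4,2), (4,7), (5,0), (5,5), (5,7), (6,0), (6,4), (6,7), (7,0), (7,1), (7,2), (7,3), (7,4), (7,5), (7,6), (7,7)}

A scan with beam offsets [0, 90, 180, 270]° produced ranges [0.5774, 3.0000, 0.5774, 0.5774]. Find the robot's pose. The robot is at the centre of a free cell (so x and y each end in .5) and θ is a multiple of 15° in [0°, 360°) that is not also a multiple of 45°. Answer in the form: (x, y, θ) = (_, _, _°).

Enumerate (i+0.5, j+0.5, θ) over the 27 free cells and 16 admissible headings. For each, cast all 4 beams and compare to the given ranges.
  (6.5, 3.5, 210°): beam 1 = 1.7321 ≠ 0.5774 ✗
  (6.5, 2.5, 285°): beam 1 = 1.5529 ≠ 0.5774 ✗
  (2.5, 1.5, 105°): beam 1 = 1.5529 ≠ 0.5774 ✗
  (6.5, 6.5, 255°): beam 1 = 1.5529 ≠ 0.5774 ✗
  …
  (1.5, 5.5, 300°): r_1=0.5774, r_2=3.0000, r_3=0.5774, r_4=0.5774 — all match ✓
Unique over the lattice → pose = (1.5, 5.5, 300°).

(x, y, θ) = (1.5, 5.5, 300°)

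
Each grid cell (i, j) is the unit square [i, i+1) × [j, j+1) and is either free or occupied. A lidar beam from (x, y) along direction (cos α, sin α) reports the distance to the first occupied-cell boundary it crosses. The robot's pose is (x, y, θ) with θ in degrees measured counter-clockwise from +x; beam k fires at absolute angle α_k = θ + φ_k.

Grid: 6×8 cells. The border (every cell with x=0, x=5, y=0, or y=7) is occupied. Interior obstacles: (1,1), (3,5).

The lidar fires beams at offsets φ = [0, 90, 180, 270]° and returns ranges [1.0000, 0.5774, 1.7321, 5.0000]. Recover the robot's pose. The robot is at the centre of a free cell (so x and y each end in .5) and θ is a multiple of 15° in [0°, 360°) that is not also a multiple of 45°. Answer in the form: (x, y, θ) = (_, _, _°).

Enumerate (i+0.5, j+0.5, θ) over the 22 free cells and 16 admissible headings. For each, cast all 4 beams and compare to the given ranges.
  (2.5, 5.5, 345°): beam 1 = 0.5176 ≠ 1.0000 ✗
  (2.5, 1.5, 300°): beam 1 = 0.5774 ≠ 1.0000 ✗
  (2.5, 2.5, 210°): beam 2 = 1.7321 ≠ 0.5774 ✗
  (2.5, 5.5, 255°): beam 1 = 3.6235 ≠ 1.0000 ✗
  (2.5, 1.5, 150°): beam 1 = 0.5774 ≠ 1.0000 ✗
  …
  (3.5, 1.5, 210°): r_1=1.0000, r_2=0.5774, r_3=1.7321, r_4=5.0000 — all match ✓
Unique over the lattice → pose = (3.5, 1.5, 210°).

(x, y, θ) = (3.5, 1.5, 210°)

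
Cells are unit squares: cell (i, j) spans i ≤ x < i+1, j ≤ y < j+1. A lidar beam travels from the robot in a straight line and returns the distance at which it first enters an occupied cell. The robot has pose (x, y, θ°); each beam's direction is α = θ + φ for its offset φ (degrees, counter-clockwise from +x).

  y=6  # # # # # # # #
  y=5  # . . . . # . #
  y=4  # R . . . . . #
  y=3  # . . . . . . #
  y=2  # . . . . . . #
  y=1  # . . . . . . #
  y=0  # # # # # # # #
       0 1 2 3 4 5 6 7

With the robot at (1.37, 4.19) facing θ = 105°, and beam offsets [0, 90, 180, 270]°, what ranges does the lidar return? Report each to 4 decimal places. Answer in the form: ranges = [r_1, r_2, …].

ranges = [1.4296, 0.3831, 3.3025, 3.7581]

beam 1: φ=0°, α=105°
  dir = (cos 105°, sin 105°) = (-0.2588, 0.9659); from cell (1,4)
  next x-line at t=1.4296, next y-line at t=0.8386; Δt_x=3.8637, Δt_y=1.0353
    y: enter (1,5) at t=0.8386
    x: enter (0,5) at t=1.4296 ← occupied
  → r_1 = 1.4296
beam 2: φ=90°, α=195°
  dir = (cos 195°, sin 195°) = (-0.9659, -0.2588); from cell (1,4)
  next x-line at t=0.3831, next y-line at t=0.7341; Δt_x=1.0353, Δt_y=3.8637
    x: enter (0,4) at t=0.3831 ← occupied
  → r_2 = 0.3831
beam 3: φ=180°, α=285°
  dir = (cos 285°, sin 285°) = (0.2588, -0.9659); from cell (1,4)
  next x-line at t=2.4341, next y-line at t=0.1967; Δt_x=3.8637, Δt_y=1.0353
    y: enter (1,3) at t=0.1967
    y: enter (1,2) at t=1.2320
    y: enter (1,1) at t=2.2673
    x: enter (2,1) at t=2.4341
    y: enter (2,0) at t=3.3025 ← occupied
  → r_3 = 3.3025
beam 4: φ=270°, α=15°
  dir = (cos 15°, sin 15°) = (0.9659, 0.2588); from cell (1,4)
  next x-line at t=0.6522, next y-line at t=3.1296; Δt_x=1.0353, Δt_y=3.8637
    x: enter (2,4) at t=0.6522
    x: enter (3,4) at t=1.6875
    x: enter (4,4) at t=2.7228
    y: enter (4,5) at t=3.1296
    x: enter (5,5) at t=3.7581 ← occupied
  → r_4 = 3.7581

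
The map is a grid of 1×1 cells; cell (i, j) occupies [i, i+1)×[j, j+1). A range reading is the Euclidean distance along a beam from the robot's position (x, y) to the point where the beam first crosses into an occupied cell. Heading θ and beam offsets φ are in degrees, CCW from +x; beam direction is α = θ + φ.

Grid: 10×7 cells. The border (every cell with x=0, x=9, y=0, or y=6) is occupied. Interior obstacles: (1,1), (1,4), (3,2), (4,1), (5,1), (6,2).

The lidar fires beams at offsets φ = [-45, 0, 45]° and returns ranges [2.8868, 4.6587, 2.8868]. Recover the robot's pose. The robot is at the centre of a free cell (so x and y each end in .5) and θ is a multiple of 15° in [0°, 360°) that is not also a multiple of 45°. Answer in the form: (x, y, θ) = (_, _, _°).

(x, y, θ) = (6.5, 3.5, 165°)

Enumerate (i+0.5, j+0.5, θ) over the 34 free cells and 16 admissible headings. For each, cast all 3 beams and compare to the given ranges.
  (1.5, 3.5, 150°): beam 1 = 0.5176 ≠ 2.8868 ✗
  (3.5, 3.5, 30°): beam 1 = 2.5882 ≠ 2.8868 ✗
  (3.5, 5.5, 60°): beam 1 = 1.9319 ≠ 2.8868 ✗
  (7.5, 1.5, 60°): beam 1 = 1.5529 ≠ 2.8868 ✗
  …
  (6.5, 3.5, 165°): r_1=2.8868, r_2=4.6587, r_3=2.8868 — all match ✓
No second candidate reproduces the full scan.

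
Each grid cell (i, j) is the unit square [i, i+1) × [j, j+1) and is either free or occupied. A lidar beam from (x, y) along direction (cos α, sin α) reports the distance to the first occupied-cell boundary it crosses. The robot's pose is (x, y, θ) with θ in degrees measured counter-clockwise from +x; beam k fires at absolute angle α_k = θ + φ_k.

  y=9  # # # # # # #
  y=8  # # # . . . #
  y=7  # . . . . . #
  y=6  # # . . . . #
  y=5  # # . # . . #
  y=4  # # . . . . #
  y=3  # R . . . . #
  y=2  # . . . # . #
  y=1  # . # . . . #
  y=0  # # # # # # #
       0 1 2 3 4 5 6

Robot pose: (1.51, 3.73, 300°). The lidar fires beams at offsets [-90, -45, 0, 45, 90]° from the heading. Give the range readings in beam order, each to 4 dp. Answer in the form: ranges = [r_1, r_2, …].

ranges = [0.5889, 1.9705, 1.9976, 2.8205, 0.5400]

beam 1: φ=-90°, α=210°
  cosα=-0.8660 sinα=-0.5000 | (1,3) | tMaxX 0.5889 tMaxY 1.4600 | tΔX 1.1547 tΔY 2.0000
    t=0.5889 [x] (0,3) — stop
  → r_1 = 0.5889
beam 2: φ=-45°, α=255°
  cosα=-0.2588 sinα=-0.9659 | (1,3) | tMaxX 1.9705 tMaxY 0.7558 | tΔX 3.8637 tΔY 1.0353
    t=0.7558 [y] (1,2)
    t=1.7910 [y] (1,1)
    t=1.9705 [x] (0,1) — stop
  → r_2 = 1.9705
beam 3: φ=0°, α=300°
  cosα=0.5000 sinα=-0.8660 | (1,3) | tMaxX 0.9800 tMaxY 0.8429 | tΔX 2.0000 tΔY 1.1547
    t=0.8429 [y] (1,2)
    t=0.9800 [x] (2,2)
    t=1.9976 [y] (2,1) — stop
  → r_3 = 1.9976
beam 4: φ=45°, α=345°
  cosα=0.9659 sinα=-0.2588 | (1,3) | tMaxX 0.5073 tMaxY 2.8205 | tΔX 1.0353 tΔY 3.8637
    t=0.5073 [x] (2,3)
    t=1.5426 [x] (3,3)
    t=2.5778 [x] (4,3)
    t=2.8205 [y] (4,2) — stop
  → r_4 = 2.8205
beam 5: φ=90°, α=30°
  cosα=0.8660 sinα=0.5000 | (1,3) | tMaxX 0.5658 tMaxY 0.5400 | tΔX 1.1547 tΔY 2.0000
    t=0.5400 [y] (1,4) — stop
  → r_5 = 0.5400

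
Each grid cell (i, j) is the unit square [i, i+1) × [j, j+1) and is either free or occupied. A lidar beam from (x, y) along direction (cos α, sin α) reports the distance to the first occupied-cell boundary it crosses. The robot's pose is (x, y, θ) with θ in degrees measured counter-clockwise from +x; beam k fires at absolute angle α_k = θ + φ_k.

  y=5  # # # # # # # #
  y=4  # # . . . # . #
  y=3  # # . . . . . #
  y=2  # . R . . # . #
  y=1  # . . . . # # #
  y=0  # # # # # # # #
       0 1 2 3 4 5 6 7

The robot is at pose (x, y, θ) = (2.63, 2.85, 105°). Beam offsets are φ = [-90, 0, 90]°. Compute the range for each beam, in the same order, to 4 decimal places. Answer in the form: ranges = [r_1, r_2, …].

beam 1: φ=-90°, α=15°
  direction (0.9659, 0.2588); cell (2,2); t to first gridline: x 0.3831, y 0.5796 (then +1.0353 / +3.8637)
    (3,2) via x @ 0.3831
    (3,3) via y @ 0.5796
    (4,3) via x @ 1.4183
    (5,3) via x @ 2.4536
    (6,3) via x @ 3.4889
    (6,4) via y @ 4.4433
    (7,4) via x @ 4.5242  # hit
  → r_1 = 4.5242
beam 2: φ=0°, α=105°
  direction (-0.2588, 0.9659); cell (2,2); t to first gridline: x 2.4341, y 0.1553 (then +3.8637 / +1.0353)
    (2,3) via y @ 0.1553
    (2,4) via y @ 1.1906
    (2,5) via y @ 2.2258  # hit
  → r_2 = 2.2258
beam 3: φ=90°, α=195°
  direction (-0.9659, -0.2588); cell (2,2); t to first gridline: x 0.6522, y 3.2841 (then +1.0353 / +3.8637)
    (1,2) via x @ 0.6522
    (0,2) via x @ 1.6875  # hit
  → r_3 = 1.6875

ranges = [4.5242, 2.2258, 1.6875]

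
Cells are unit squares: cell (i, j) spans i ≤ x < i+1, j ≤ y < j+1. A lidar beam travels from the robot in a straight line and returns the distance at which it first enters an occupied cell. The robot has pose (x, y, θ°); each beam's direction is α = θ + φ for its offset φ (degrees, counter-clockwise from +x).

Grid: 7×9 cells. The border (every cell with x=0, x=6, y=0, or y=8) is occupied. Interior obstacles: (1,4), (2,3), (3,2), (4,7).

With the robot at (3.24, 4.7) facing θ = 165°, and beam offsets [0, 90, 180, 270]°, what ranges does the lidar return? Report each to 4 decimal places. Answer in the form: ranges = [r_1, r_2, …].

beam 1: φ=0°, α=165°
  direction (-0.9659, 0.2588); cell (3,4); t to first gridline: x 0.2485, y 1.1591 (then +1.0353 / +3.8637)
    (2,4) via x @ 0.2485
    (2,5) via y @ 1.1591
    (1,5) via x @ 1.2837
    (0,5) via x @ 2.3190  # hit
  → r_1 = 2.3190
beam 2: φ=90°, α=255°
  direction (-0.2588, -0.9659); cell (3,4); t to first gridline: x 0.9273, y 0.7247 (then +3.8637 / +1.0353)
    (3,3) via y @ 0.7247
    (2,3) via x @ 0.9273  # hit
  → r_2 = 0.9273
beam 3: φ=180°, α=345°
  direction (0.9659, -0.2588); cell (3,4); t to first gridline: x 0.7868, y 2.7046 (then +1.0353 / +3.8637)
    (4,4) via x @ 0.7868
    (5,4) via x @ 1.8221
    (5,3) via y @ 2.7046
    (6,3) via x @ 2.8574  # hit
  → r_3 = 2.8574
beam 4: φ=270°, α=75°
  direction (0.2588, 0.9659); cell (3,4); t to first gridline: x 2.9364, y 0.3106 (then +3.8637 / +1.0353)
    (3,5) via y @ 0.3106
    (3,6) via y @ 1.3459
    (3,7) via y @ 2.3811
    (4,7) via x @ 2.9364  # hit
  → r_4 = 2.9364

ranges = [2.3190, 0.9273, 2.8574, 2.9364]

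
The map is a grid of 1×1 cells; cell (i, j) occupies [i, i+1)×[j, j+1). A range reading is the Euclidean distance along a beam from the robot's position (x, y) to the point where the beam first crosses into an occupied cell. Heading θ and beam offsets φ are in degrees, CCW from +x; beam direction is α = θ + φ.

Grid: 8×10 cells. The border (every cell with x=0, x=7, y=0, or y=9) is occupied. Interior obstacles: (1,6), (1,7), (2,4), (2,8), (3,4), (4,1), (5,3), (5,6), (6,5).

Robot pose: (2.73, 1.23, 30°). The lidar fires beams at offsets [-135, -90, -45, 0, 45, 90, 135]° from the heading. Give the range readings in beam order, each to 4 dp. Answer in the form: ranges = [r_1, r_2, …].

beam 1: φ=-135°, α=255°
  d=(-0.2588,-0.9659)  start (2,1)  tX=2.8205 tY=0.2381  stride 1/|dx|=3.8637 1/|dy|=1.0353
    cross y-line → (2,0), t=0.2381 (wall)
  → r_1 = 0.2381
beam 2: φ=-90°, α=300°
  d=(0.5000,-0.8660)  start (2,1)  tX=0.5400 tY=0.2656  stride 1/|dx|=2.0000 1/|dy|=1.1547
    cross y-line → (2,0), t=0.2656 (wall)
  → r_2 = 0.2656
beam 3: φ=-45°, α=345°
  d=(0.9659,-0.2588)  start (2,1)  tX=0.2795 tY=0.8887  stride 1/|dx|=1.0353 1/|dy|=3.8637
    cross x-line → (3,1), t=0.2795
    cross y-line → (3,0), t=0.8887 (wall)
  → r_3 = 0.8887
beam 4: φ=0°, α=30°
  d=(0.8660,0.5000)  start (2,1)  tX=0.3118 tY=1.5400  stride 1/|dx|=1.1547 1/|dy|=2.0000
    cross x-line → (3,1), t=0.3118
    cross x-line → (4,1), t=1.4665 (wall)
  → r_4 = 1.4665
beam 5: φ=45°, α=75°
  d=(0.2588,0.9659)  start (2,1)  tX=1.0432 tY=0.7972  stride 1/|dx|=3.8637 1/|dy|=1.0353
    cross y-line → (2,2), t=0.7972
    cross x-line → (3,2), t=1.0432
    cross y-line → (3,3), t=1.8324
    cross y-line → (3,4), t=2.8677 (wall)
  → r_5 = 2.8677
beam 6: φ=90°, α=120°
  d=(-0.5000,0.8660)  start (2,1)  tX=1.4600 tY=0.8891  stride 1/|dx|=2.0000 1/|dy|=1.1547
    cross y-line → (2,2), t=0.8891
    cross x-line → (1,2), t=1.4600
    cross y-line → (1,3), t=2.0438
    cross y-line → (1,4), t=3.1985
    cross x-line → (0,4), t=3.4600 (wall)
  → r_6 = 3.4600
beam 7: φ=135°, α=165°
  d=(-0.9659,0.2588)  start (2,1)  tX=0.7558 tY=2.9751  stride 1/|dx|=1.0353 1/|dy|=3.8637
    cross x-line → (1,1), t=0.7558
    cross x-line → (0,1), t=1.7910 (wall)
  → r_7 = 1.7910

ranges = [0.2381, 0.2656, 0.8887, 1.4665, 2.8677, 3.4600, 1.7910]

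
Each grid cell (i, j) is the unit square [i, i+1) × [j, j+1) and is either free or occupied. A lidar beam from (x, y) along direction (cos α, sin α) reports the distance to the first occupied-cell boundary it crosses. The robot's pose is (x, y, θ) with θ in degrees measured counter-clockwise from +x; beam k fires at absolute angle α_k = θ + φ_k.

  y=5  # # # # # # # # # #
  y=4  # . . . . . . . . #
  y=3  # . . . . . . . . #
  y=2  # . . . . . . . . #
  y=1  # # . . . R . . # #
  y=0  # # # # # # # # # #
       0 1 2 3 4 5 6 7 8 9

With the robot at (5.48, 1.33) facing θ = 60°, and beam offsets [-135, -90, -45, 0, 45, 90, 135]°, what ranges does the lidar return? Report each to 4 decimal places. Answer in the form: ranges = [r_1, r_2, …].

beam 1: φ=-135°, α=285°
  d=(0.2588,-0.9659)  start (5,1)  tX=2.0091 tY=0.3416  stride 1/|dx|=3.8637 1/|dy|=1.0353
    cross y-line → (5,0), t=0.3416 (wall)
  → r_1 = 0.3416
beam 2: φ=-90°, α=330°
  d=(0.8660,-0.5000)  start (5,1)  tX=0.6004 tY=0.6600  stride 1/|dx|=1.1547 1/|dy|=2.0000
    cross x-line → (6,1), t=0.6004
    cross y-line → (6,0), t=0.6600 (wall)
  → r_2 = 0.6600
beam 3: φ=-45°, α=15°
  d=(0.9659,0.2588)  start (5,1)  tX=0.5383 tY=2.5887  stride 1/|dx|=1.0353 1/|dy|=3.8637
    cross x-line → (6,1), t=0.5383
    cross x-line → (7,1), t=1.5736
    cross y-line → (7,2), t=2.5887
    cross x-line → (8,2), t=2.6089
    cross x-line → (9,2), t=3.6442 (wall)
  → r_3 = 3.6442
beam 4: φ=0°, α=60°
  d=(0.5000,0.8660)  start (5,1)  tX=1.0400 tY=0.7736  stride 1/|dx|=2.0000 1/|dy|=1.1547
    cross y-line → (5,2), t=0.7736
    cross x-line → (6,2), t=1.0400
    cross y-line → (6,3), t=1.9283
    cross x-line → (7,3), t=3.0400
    cross y-line → (7,4), t=3.0831
    cross y-line → (7,5), t=4.2378 (wall)
  → r_4 = 4.2378
beam 5: φ=45°, α=105°
  d=(-0.2588,0.9659)  start (5,1)  tX=1.8546 tY=0.6936  stride 1/|dx|=3.8637 1/|dy|=1.0353
    cross y-line → (5,2), t=0.6936
    cross y-line → (5,3), t=1.7289
    cross x-line → (4,3), t=1.8546
    cross y-line → (4,4), t=2.7642
    cross y-line → (4,5), t=3.7995 (wall)
  → r_5 = 3.7995
beam 6: φ=90°, α=150°
  d=(-0.8660,0.5000)  start (5,1)  tX=0.5543 tY=1.3400  stride 1/|dx|=1.1547 1/|dy|=2.0000
    cross x-line → (4,1), t=0.5543
    cross y-line → (4,2), t=1.3400
    cross x-line → (3,2), t=1.7090
    cross x-line → (2,2), t=2.8637
    cross y-line → (2,3), t=3.3400
    cross x-line → (1,3), t=4.0184
    cross x-line → (0,3), t=5.1731 (wall)
  → r_6 = 5.1731
beam 7: φ=135°, α=195°
  d=(-0.9659,-0.2588)  start (5,1)  tX=0.4969 tY=1.2750  stride 1/|dx|=1.0353 1/|dy|=3.8637
    cross x-line → (4,1), t=0.4969
    cross y-line → (4,0), t=1.2750 (wall)
  → r_7 = 1.2750

ranges = [0.3416, 0.6600, 3.6442, 4.2378, 3.7995, 5.1731, 1.2750]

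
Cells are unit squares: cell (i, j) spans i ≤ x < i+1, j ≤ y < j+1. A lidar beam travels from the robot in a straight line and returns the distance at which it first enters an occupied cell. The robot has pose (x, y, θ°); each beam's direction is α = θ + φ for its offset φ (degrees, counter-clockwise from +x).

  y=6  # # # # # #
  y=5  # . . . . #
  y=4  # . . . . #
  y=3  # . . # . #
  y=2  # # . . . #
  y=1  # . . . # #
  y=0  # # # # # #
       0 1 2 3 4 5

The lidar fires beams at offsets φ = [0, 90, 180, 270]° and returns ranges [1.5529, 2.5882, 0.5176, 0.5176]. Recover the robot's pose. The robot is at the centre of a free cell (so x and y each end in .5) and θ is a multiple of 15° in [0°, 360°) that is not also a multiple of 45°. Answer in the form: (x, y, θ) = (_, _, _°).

(x, y, θ) = (1.5, 3.5, 345°)

Candidates: 17 free-cell centres × 16 headings = 272 poses. Raycast each; keep the one whose scan matches to 4 dp.
  (4.5, 3.5, 330°): beam 1 = 0.5774 ≠ 1.5529 ✗
  (2.5, 3.5, 210°): beam 1 = 1.0000 ≠ 1.5529 ✗
  (1.5, 3.5, 60°): beam 1 = 2.8868 ≠ 1.5529 ✗
  …
  (1.5, 3.5, 345°): r_1=1.5529, r_2=2.5882, r_3=0.5176, r_4=0.5176 — all match ✓
No second candidate reproduces the full scan.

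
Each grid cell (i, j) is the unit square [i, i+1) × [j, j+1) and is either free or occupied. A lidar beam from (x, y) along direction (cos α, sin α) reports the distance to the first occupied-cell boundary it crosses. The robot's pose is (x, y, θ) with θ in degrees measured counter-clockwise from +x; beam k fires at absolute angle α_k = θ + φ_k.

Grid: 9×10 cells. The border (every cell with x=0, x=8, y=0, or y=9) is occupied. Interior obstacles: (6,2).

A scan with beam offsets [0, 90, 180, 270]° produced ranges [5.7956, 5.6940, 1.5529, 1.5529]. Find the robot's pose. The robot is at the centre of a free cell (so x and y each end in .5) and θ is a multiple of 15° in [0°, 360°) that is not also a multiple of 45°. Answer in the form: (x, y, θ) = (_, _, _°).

Candidates: 55 free-cell centres × 16 headings = 880 poses. Raycast each; keep the one whose scan matches to 4 dp.
  (1.5, 8.5, 30°): beam 1 = 1.0000 ≠ 5.7956 ✗
  (5.5, 3.5, 195°): beam 1 = 4.6587 ≠ 5.7956 ✗
  (5.5, 4.5, 60°): beam 1 = 5.0000 ≠ 5.7956 ✗
  (4.5, 4.5, 150°): beam 1 = 4.0415 ≠ 5.7956 ✗
  (6.5, 5.5, 255°): beam 1 = 4.6587 ≠ 5.7956 ✗
  …
  (2.5, 7.5, 255°): r_1=5.7956, r_2=5.6940, r_3=1.5529, r_4=1.5529 — all match ✓
Unique over the lattice → pose = (2.5, 7.5, 255°).

(x, y, θ) = (2.5, 7.5, 255°)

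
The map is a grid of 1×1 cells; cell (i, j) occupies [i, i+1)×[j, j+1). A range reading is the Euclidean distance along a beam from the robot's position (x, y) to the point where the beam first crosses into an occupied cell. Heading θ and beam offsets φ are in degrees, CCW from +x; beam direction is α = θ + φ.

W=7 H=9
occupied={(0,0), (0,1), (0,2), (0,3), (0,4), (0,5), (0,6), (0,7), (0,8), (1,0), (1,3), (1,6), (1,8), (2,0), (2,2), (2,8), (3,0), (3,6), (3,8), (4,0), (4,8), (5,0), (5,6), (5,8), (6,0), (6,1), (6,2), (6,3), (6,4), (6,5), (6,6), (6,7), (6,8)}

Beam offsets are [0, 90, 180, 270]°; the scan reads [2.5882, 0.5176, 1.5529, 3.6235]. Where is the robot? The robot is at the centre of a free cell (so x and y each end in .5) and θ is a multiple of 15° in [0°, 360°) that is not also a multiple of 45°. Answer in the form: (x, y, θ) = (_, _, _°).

Candidates: 30 free-cell centres × 16 headings = 480 poses. Raycast each; keep the one whose scan matches to 4 dp.
  (2.5, 1.5, 300°): beam 1 = 0.5774 ≠ 2.5882 ✗
  (2.5, 7.5, 30°): beam 1 = 1.0000 ≠ 2.5882 ✗
  (5.5, 4.5, 165°): beam 1 = 4.6587 ≠ 2.5882 ✗
  …
  (2.5, 7.5, 345°): r_1=2.5882, r_2=0.5176, r_3=1.5529, r_4=3.6235 — all match ✓
Unique over the lattice → pose = (2.5, 7.5, 345°).

(x, y, θ) = (2.5, 7.5, 345°)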